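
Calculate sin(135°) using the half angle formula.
sin(135°) = √((1 - cos 270°)/2) = √2/2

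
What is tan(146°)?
tan(146°) = -0.6745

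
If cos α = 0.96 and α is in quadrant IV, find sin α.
sin α = -0.28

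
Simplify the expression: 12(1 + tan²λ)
12(1 + tan²λ) = 12(sec²λ) (using Pythagorean identity)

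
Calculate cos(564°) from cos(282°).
cos(564°) = cos²282° - sin²282° = -0.9135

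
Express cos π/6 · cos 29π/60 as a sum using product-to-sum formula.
cos π/6 cos 29π/60 = (1/2)[cos(π/6-29π/60) + cos(π/6+29π/60)]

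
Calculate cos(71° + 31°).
cos(71° + 31°) = cos 71° cos 31° - sin 71° sin 31° = -0.2079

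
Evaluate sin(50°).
sin(50°) = 0.766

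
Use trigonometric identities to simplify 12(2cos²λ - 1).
12(2cos²λ - 1) = 12(cos(2λ)) (using Double angle)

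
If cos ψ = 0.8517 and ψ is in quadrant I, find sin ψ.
sin ψ = 0.524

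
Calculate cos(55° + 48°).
cos(55° + 48°) = cos 55° cos 48° - sin 55° sin 48° = -0.225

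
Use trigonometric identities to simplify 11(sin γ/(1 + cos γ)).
11(sin γ/(1 + cos γ)) = 11(tan(γ/2)) (using Half angle)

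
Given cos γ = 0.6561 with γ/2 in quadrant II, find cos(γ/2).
cos(γ/2) = ±√((1 + cos γ)/2); negative since γ/2 ∈ QII, so cos(γ/2) = -0.91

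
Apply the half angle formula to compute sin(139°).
sin(139°) = √((1 - cos 278°)/2) = 0.6561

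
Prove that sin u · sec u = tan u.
LHS = sin u · (1/cos u) = sin u/cos u = tan u = RHS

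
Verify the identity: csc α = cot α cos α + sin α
RHS = cos²α/sin α + sin α = (cos²α + sin²α)/sin α = 1/sin α = csc α = LHS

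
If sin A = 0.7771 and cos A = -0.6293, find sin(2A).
sin(2A) = 2 sin A cos A = -0.9781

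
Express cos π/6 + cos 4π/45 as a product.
cos π/6 + cos 4π/45 = 2 cos(23π/180) cos(7π/180)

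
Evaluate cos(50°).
cos(50°) = 0.6428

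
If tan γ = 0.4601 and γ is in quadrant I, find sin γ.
sin γ = 0.418 (using tan²γ + 1 = sec²γ)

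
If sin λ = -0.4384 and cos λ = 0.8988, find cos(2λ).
cos(2λ) = cos²λ - sin²λ = 0.6156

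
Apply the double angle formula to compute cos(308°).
cos(308°) = cos²154° - sin²154° = 0.6157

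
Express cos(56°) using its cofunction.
cos(56°) = sin(90° - 56°) = sin(34°)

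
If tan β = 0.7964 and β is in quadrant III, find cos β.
cos β = -0.7822 (using tan²β + 1 = sec²β)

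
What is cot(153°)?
cot(153°) = -1.963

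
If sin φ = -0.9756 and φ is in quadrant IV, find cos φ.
cos φ = 0.2196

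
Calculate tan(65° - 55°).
tan(65° - 55°) = (tan 65° - tan 55°)/(1 + tan 65° tan 55°) = 0.1763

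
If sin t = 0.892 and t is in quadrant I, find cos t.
cos t = 0.452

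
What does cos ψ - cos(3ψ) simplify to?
cos ψ - cos(3ψ) = 2 sin(2ψ) sin ψ (using Sum-to-product)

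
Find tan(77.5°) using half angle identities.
tan(77.5°) = sin 155° / (1 + cos 155°) = 4.511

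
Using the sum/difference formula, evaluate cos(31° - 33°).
cos(31° - 33°) = cos 31° cos 33° + sin 31° sin 33° = 0.9994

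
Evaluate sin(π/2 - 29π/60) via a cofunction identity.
sin(π/2 - 29π/60) = cos(29π/60) = 0.05234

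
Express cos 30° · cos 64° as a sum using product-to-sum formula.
cos 30° cos 64° = (1/2)[cos(30°-64°) + cos(30°+64°)]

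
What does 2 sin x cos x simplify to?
2 sin x cos x = sin(2x) (using Double angle)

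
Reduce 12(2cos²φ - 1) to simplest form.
12(2cos²φ - 1) = 12(cos(2φ)) (using Double angle)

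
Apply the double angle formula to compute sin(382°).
sin(382°) = 2 sin 191° cos 191° = 0.3746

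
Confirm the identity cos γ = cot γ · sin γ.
RHS = (cos γ/sin γ) · sin γ = cos γ = LHS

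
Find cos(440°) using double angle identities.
cos(440°) = cos²220° - sin²220° = 0.1736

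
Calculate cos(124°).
cos(124°) = -0.5592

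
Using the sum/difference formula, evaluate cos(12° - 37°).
cos(12° - 37°) = cos 12° cos 37° + sin 12° sin 37° = 0.9063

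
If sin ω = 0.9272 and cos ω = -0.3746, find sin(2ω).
sin(2ω) = 2 sin ω cos ω = -0.6947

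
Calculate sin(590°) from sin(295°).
sin(590°) = 2 sin 295° cos 295° = -0.766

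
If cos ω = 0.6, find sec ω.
sec ω = 1/cos ω = 1.667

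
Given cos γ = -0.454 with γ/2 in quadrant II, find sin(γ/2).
sin(γ/2) = ±√((1 - cos γ)/2); positive since γ/2 ∈ QII, so sin(γ/2) = 0.8526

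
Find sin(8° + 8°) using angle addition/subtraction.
sin(8° + 8°) = sin 8° cos 8° + cos 8° sin 8° = 0.2756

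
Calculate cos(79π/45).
cos(79π/45) = 0.7193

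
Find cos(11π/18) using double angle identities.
cos(11π/18) = cos²11π/36 - sin²11π/36 = -0.342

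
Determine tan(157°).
tan(157°) = -0.4245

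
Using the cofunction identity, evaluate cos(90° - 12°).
cos(90° - 12°) = sin(12°) = 0.2079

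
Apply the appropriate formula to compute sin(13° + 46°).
sin(13° + 46°) = sin 13° cos 46° + cos 13° sin 46° = 0.8572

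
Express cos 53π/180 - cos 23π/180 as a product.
cos 53π/180 - cos 23π/180 = -2 sin(19π/90) sin(π/12)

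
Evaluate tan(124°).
tan(124°) = -1.483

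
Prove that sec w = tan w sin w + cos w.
RHS = sin²w/cos w + cos w = (sin²w + cos²w)/cos w = 1/cos w = sec w = LHS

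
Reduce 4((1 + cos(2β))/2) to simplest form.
4((1 + cos(2β))/2) = 4(cos²β) (using Power reduction)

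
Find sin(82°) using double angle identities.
sin(82°) = 2 sin 41° cos 41° = 0.9903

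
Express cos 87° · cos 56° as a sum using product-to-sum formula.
cos 87° cos 56° = (1/2)[cos(87°-56°) + cos(87°+56°)]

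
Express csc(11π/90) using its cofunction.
csc(11π/90) = sec(π/2 - 11π/90) = sec(17π/45)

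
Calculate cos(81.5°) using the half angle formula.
cos(81.5°) = √((1 + cos 163°)/2) = 0.1478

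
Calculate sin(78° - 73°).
sin(78° - 73°) = sin 78° cos 73° - cos 78° sin 73° = 0.08716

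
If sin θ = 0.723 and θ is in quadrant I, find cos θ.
cos θ = 0.6908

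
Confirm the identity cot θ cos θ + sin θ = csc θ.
LHS = cos²θ/sin θ + sin θ = (cos²θ + sin²θ)/sin θ = 1/sin θ = csc θ = RHS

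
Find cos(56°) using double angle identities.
cos(56°) = cos²28° - sin²28° = 0.5592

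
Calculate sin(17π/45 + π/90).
sin(17π/45 + π/90) = sin 17π/45 cos π/90 + cos 17π/45 sin π/90 = 0.9397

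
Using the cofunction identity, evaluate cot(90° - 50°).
cot(90° - 50°) = tan(50°) = 1.192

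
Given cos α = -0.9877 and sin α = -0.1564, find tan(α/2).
tan(α/2) = sin α / (1 + cos α) = -12.72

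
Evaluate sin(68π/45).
sin(68π/45) = -0.9994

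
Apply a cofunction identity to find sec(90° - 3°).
sec(90° - 3°) = csc(3°) = 19.11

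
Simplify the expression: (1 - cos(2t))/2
(1 - cos(2t))/2 = sin²t (using Power reduction)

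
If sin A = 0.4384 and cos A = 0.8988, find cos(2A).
cos(2A) = cos²A - sin²A = 0.6156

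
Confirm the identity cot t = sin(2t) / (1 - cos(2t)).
RHS = 2 sin t cos t / (2sin²t) = cos t/sin t = cot t = LHS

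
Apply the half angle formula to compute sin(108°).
sin(108°) = √((1 - cos 216°)/2) = 0.9511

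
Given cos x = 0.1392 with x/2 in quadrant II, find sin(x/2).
sin(x/2) = ±√((1 - cos x)/2); positive since x/2 ∈ QII, so sin(x/2) = 0.656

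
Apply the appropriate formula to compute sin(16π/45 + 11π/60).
sin(16π/45 + 11π/60) = sin 16π/45 cos 11π/60 + cos 16π/45 sin 11π/60 = 0.9925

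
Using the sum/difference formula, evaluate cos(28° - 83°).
cos(28° - 83°) = cos 28° cos 83° + sin 28° sin 83° = 0.5736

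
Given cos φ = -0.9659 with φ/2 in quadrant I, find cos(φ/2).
cos(φ/2) = ±√((1 + cos φ)/2); positive since φ/2 ∈ QI, so cos(φ/2) = 0.1306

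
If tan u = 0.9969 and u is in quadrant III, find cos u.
cos u = -0.7082 (using tan²u + 1 = sec²u)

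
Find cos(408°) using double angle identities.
cos(408°) = cos²204° - sin²204° = 0.6691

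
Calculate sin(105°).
sin(105°) = (√6+√2)/4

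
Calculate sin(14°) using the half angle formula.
sin(14°) = √((1 - cos 28°)/2) = 0.2419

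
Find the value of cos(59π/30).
cos(59π/30) = 0.9945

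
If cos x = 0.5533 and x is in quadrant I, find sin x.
sin x = 0.833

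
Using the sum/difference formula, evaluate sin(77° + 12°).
sin(77° + 12°) = sin 77° cos 12° + cos 77° sin 12° = 0.9998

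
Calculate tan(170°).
tan(170°) = -0.1763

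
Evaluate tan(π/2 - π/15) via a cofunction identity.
tan(π/2 - π/15) = cot(π/15) = 4.705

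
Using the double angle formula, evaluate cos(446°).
cos(446°) = cos²223° - sin²223° = 0.06976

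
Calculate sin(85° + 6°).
sin(85° + 6°) = sin 85° cos 6° + cos 85° sin 6° = 0.9998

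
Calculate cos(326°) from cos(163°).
cos(326°) = cos²163° - sin²163° = 0.829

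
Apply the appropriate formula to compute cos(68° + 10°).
cos(68° + 10°) = cos 68° cos 10° - sin 68° sin 10° = 0.2079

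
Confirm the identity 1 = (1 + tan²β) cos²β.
RHS = sec²β · cos²β = (1/cos²β) · cos²β = 1 = LHS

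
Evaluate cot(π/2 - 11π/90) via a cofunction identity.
cot(π/2 - 11π/90) = tan(11π/90) = 0.404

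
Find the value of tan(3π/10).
tan(3π/10) = 1.376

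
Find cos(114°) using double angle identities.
cos(114°) = cos²57° - sin²57° = -0.4067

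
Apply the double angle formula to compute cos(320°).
cos(320°) = cos²160° - sin²160° = 0.766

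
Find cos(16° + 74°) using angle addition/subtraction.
cos(16° + 74°) = cos 16° cos 74° - sin 16° sin 74° = 0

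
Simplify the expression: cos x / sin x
cos x / sin x = cot x (using Quotient identity)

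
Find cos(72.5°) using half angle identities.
cos(72.5°) = √((1 + cos 145°)/2) = 0.3007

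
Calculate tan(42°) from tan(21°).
tan(42°) = 2 tan 21° / (1 - tan²21°) = 0.9004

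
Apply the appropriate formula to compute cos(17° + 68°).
cos(17° + 68°) = cos 17° cos 68° - sin 17° sin 68° = 0.08716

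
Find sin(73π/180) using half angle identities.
sin(73π/180) = √((1 - cos 73π/90)/2) = 0.9563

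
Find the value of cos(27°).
cos(27°) = 0.891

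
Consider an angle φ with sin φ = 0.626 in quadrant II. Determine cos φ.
cos φ = ±√(1 - sin²φ) = -0.7798 (negative in QII)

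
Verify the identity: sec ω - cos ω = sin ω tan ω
LHS = 1/cos ω - cos ω = (1 - cos²ω)/cos ω = sin²ω/cos ω = sin ω · (sin ω/cos ω) = sin ω tan ω = RHS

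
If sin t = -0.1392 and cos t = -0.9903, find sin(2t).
sin(2t) = 2 sin t cos t = 0.2757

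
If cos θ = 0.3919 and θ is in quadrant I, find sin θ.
sin θ = 0.92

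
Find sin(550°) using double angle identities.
sin(550°) = 2 sin 275° cos 275° = -0.1736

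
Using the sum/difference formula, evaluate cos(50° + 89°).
cos(50° + 89°) = cos 50° cos 89° - sin 50° sin 89° = -0.7547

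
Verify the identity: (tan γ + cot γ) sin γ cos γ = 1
LHS = (sin γ/cos γ + cos γ/sin γ) sin γ cos γ = ((sin²γ + cos²γ)/(sin γ cos γ)) · sin γ cos γ = sin²γ + cos²γ = 1 = RHS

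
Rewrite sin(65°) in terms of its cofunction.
sin(65°) = cos(90° - 65°) = cos(25°)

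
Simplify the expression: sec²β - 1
sec²β - 1 = tan²β (using Pythagorean identity)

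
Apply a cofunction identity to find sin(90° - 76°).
sin(90° - 76°) = cos(76°) = 0.2419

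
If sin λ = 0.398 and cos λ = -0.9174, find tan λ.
tan λ = sin λ / cos λ = -0.4338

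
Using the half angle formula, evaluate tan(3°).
tan(3°) = sin 6° / (1 + cos 6°) = 0.05241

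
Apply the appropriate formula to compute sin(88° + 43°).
sin(88° + 43°) = sin 88° cos 43° + cos 88° sin 43° = 0.7547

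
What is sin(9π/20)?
sin(9π/20) = 0.9877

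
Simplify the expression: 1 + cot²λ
1 + cot²λ = csc²λ (using Pythagorean identity)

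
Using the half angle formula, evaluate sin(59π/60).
sin(59π/60) = √((1 - cos 59π/30)/2) = 0.05234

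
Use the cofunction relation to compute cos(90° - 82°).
cos(90° - 82°) = sin(82°) = 0.9903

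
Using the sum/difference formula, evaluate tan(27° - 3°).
tan(27° - 3°) = (tan 27° - tan 3°)/(1 + tan 27° tan 3°) = 0.4452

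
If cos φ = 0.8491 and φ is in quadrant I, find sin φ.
sin φ = 0.5282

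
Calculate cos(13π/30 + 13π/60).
cos(13π/30 + 13π/60) = cos 13π/30 cos 13π/60 - sin 13π/30 sin 13π/60 = -0.454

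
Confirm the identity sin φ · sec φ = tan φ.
LHS = sin φ · (1/cos φ) = sin φ/cos φ = tan φ = RHS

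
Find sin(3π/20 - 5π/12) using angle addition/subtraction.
sin(3π/20 - 5π/12) = sin 3π/20 cos 5π/12 - cos 3π/20 sin 5π/12 = -0.7431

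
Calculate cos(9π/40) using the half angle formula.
cos(9π/40) = √((1 + cos 9π/20)/2) = 0.7604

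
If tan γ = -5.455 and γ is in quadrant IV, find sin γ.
sin γ = -0.9836 (using tan²γ + 1 = sec²γ)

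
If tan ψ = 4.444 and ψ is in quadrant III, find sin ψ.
sin ψ = -0.9756 (using tan²ψ + 1 = sec²ψ)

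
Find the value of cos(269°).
cos(269°) = -0.01745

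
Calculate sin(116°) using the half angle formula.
sin(116°) = √((1 - cos 232°)/2) = 0.8988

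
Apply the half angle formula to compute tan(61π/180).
tan(61π/180) = sin 61π/90 / (1 + cos 61π/90) = 1.804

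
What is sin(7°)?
sin(7°) = 0.1219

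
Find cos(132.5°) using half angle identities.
cos(132.5°) = -√((1 + cos 265°)/2) = -0.6756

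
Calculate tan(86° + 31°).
tan(86° + 31°) = (tan 86° + tan 31°)/(1 - tan 86° tan 31°) = -1.963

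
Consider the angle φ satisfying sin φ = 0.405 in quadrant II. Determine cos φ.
cos φ = ±√(1 - sin²φ) = -0.9143 (negative in QII)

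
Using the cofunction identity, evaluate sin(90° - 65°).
sin(90° - 65°) = cos(65°) = 0.4226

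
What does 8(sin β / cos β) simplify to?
8(sin β / cos β) = 8(tan β) (using Quotient identity)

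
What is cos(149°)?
cos(149°) = -0.8572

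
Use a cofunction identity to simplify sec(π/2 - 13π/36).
sec(π/2 - 13π/36) = csc(13π/36)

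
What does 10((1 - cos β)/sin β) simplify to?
10((1 - cos β)/sin β) = 10(tan(β/2)) (using Half angle)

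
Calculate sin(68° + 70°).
sin(68° + 70°) = sin 68° cos 70° + cos 68° sin 70° = 0.6691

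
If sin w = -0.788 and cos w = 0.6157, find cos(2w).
cos(2w) = cos²w - sin²w = -0.2419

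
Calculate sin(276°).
sin(276°) = -0.9945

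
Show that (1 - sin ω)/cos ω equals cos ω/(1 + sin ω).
LHS = (1 - sin ω)(1 + sin ω) / (cos ω(1 + sin ω)) = (1 - sin²ω) / (cos ω(1 + sin ω)) = cos²ω / (cos ω(1 + sin ω)) = cos ω/(1 + sin ω) = RHS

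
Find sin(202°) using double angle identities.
sin(202°) = 2 sin 101° cos 101° = -0.3746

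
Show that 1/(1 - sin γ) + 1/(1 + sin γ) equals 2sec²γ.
LHS = [(1 + sin γ) + (1 - sin γ)] / [(1 - sin γ)(1 + sin γ)] = 2/(1 - sin²γ) = 2/cos²γ = 2sec²γ = RHS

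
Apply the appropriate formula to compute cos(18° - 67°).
cos(18° - 67°) = cos 18° cos 67° + sin 18° sin 67° = 0.6561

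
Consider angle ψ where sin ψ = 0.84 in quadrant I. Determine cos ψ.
cos ψ = √(1 - sin²ψ) = 0.5426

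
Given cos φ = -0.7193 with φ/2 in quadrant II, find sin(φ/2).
sin(φ/2) = ±√((1 - cos φ)/2); positive since φ/2 ∈ QII, so sin(φ/2) = 0.9272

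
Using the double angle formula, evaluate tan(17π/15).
tan(17π/15) = 2 tan 17π/30 / (1 - tan²17π/30) = 0.4452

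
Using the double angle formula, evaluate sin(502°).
sin(502°) = 2 sin 251° cos 251° = 0.6157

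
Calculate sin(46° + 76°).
sin(46° + 76°) = sin 46° cos 76° + cos 46° sin 76° = 0.848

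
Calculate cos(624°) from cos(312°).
cos(624°) = cos²312° - sin²312° = -0.1045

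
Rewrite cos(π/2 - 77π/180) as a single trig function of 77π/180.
cos(π/2 - 77π/180) = sin(77π/180)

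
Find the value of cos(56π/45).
cos(56π/45) = -0.7193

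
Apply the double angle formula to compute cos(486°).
cos(486°) = cos²243° - sin²243° = -0.5878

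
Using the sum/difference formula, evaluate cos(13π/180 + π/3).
cos(13π/180 + π/3) = cos 13π/180 cos π/3 - sin 13π/180 sin π/3 = 0.2924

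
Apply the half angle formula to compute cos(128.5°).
cos(128.5°) = -√((1 + cos 257°)/2) = -0.6225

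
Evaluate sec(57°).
sec(57°) = 1.836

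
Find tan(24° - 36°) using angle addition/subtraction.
tan(24° - 36°) = (tan 24° - tan 36°)/(1 + tan 24° tan 36°) = -0.2126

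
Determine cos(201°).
cos(201°) = -0.9336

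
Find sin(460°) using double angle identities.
sin(460°) = 2 sin 230° cos 230° = 0.9848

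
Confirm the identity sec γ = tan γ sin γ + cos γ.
RHS = sin²γ/cos γ + cos γ = (sin²γ + cos²γ)/cos γ = 1/cos γ = sec γ = LHS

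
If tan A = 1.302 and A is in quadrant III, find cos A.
cos A = -0.6091 (using tan²A + 1 = sec²A)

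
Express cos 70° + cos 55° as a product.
cos 70° + cos 55° = 2 cos(62.5°) cos(7.5°)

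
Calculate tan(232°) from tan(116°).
tan(232°) = 2 tan 116° / (1 - tan²116°) = 1.28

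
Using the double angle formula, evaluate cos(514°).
cos(514°) = cos²257° - sin²257° = -0.8988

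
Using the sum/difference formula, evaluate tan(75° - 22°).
tan(75° - 22°) = (tan 75° - tan 22°)/(1 + tan 75° tan 22°) = 1.327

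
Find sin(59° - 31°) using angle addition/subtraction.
sin(59° - 31°) = sin 59° cos 31° - cos 59° sin 31° = 0.4695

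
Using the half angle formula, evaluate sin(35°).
sin(35°) = √((1 - cos 70°)/2) = 0.5736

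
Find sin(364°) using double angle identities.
sin(364°) = 2 sin 182° cos 182° = 0.06976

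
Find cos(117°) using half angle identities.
cos(117°) = -√((1 + cos 234°)/2) = -0.454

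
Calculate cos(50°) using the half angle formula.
cos(50°) = √((1 + cos 100°)/2) = 0.6428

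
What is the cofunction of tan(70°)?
tan(70°) = cot(90° - 70°) = cot(20°)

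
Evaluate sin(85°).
sin(85°) = 0.9962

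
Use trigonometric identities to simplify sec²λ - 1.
sec²λ - 1 = tan²λ (using Pythagorean identity)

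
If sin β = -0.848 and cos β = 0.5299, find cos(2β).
cos(2β) = cos²β - sin²β = -0.4383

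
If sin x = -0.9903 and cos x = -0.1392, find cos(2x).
cos(2x) = cos²x - sin²x = -0.9613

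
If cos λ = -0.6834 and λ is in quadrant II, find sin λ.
sin λ = 0.73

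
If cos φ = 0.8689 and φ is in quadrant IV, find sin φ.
sin φ = -0.495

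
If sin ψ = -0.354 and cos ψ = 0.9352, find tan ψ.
tan ψ = sin ψ / cos ψ = -0.3785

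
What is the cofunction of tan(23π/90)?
tan(23π/90) = cot(π/2 - 23π/90) = cot(11π/45)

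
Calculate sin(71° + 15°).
sin(71° + 15°) = sin 71° cos 15° + cos 71° sin 15° = 0.9976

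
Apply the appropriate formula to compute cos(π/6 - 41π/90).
cos(π/6 - 41π/90) = cos π/6 cos 41π/90 + sin π/6 sin 41π/90 = 0.6157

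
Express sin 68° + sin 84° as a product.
sin 68° + sin 84° = 2 sin(76°) cos(-8°)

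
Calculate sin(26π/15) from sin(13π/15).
sin(26π/15) = 2 sin 13π/15 cos 13π/15 = -0.7431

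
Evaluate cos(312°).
cos(312°) = 0.6691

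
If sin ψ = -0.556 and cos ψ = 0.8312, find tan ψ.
tan ψ = sin ψ / cos ψ = -0.6689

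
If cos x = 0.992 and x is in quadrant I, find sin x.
sin x = 0.1262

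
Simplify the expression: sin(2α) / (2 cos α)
sin(2α) / (2 cos α) = sin α (using Double angle)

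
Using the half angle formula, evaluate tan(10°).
tan(10°) = sin 20° / (1 + cos 20°) = 0.1763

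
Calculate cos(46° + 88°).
cos(46° + 88°) = cos 46° cos 88° - sin 46° sin 88° = -0.6947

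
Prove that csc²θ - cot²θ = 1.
LHS = 1/sin²θ - cos²θ/sin²θ = (1 - cos²θ)/sin²θ = sin²θ/sin²θ = 1 = RHS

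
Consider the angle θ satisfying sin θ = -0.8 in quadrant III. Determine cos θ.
cos θ = ±√(1 - sin²θ) = -0.6 (negative in QIII)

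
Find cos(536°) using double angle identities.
cos(536°) = cos²268° - sin²268° = -0.9976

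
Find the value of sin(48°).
sin(48°) = 0.7431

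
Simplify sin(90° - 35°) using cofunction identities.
sin(90° - 35°) = cos(35°)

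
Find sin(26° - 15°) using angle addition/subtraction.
sin(26° - 15°) = sin 26° cos 15° - cos 26° sin 15° = 0.1908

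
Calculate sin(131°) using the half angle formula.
sin(131°) = √((1 - cos 262°)/2) = 0.7547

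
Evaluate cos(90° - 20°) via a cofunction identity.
cos(90° - 20°) = sin(20°) = 0.342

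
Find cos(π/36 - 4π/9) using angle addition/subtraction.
cos(π/36 - 4π/9) = cos π/36 cos 4π/9 + sin π/36 sin 4π/9 = (√6-√2)/4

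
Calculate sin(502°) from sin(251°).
sin(502°) = 2 sin 251° cos 251° = 0.6157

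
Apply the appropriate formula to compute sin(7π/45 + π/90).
sin(7π/45 + π/90) = sin 7π/45 cos π/90 + cos 7π/45 sin π/90 = 1/2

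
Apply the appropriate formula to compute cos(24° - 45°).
cos(24° - 45°) = cos 24° cos 45° + sin 24° sin 45° = 0.9336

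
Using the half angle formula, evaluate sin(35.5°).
sin(35.5°) = √((1 - cos 71°)/2) = 0.5807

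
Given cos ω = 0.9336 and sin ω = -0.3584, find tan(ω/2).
tan(ω/2) = sin ω / (1 + cos ω) = -0.1854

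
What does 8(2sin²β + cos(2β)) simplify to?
8(2sin²β + cos(2β)) = 8 (using Double angle)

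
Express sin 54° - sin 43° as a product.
sin 54° - sin 43° = 2 cos(48.5°) sin(5.5°)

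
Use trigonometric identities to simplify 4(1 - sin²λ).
4(1 - sin²λ) = 4(cos²λ) (using Pythagorean identity)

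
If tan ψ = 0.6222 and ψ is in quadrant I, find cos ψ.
cos ψ = 0.8491 (using tan²ψ + 1 = sec²ψ)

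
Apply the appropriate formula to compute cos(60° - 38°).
cos(60° - 38°) = cos 60° cos 38° + sin 60° sin 38° = 0.9272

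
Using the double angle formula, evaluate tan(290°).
tan(290°) = 2 tan 145° / (1 - tan²145°) = -2.747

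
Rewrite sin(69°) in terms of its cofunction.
sin(69°) = cos(90° - 69°) = cos(21°)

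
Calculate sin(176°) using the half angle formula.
sin(176°) = √((1 - cos 352°)/2) = 0.06976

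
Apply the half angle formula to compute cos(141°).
cos(141°) = -√((1 + cos 282°)/2) = -0.7771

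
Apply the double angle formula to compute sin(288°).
sin(288°) = 2 sin 144° cos 144° = -0.9511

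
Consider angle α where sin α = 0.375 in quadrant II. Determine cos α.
cos α = ±√(1 - sin²α) = -0.927 (negative in QII)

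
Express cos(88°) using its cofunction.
cos(88°) = sin(90° - 88°) = sin(2°)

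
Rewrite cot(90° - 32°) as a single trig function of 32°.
cot(90° - 32°) = tan(32°)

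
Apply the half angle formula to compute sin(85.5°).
sin(85.5°) = √((1 - cos 171°)/2) = 0.9969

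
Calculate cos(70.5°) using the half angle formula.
cos(70.5°) = √((1 + cos 141°)/2) = 0.3338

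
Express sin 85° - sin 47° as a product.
sin 85° - sin 47° = 2 cos(66°) sin(19°)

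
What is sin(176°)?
sin(176°) = 0.06976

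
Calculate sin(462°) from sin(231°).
sin(462°) = 2 sin 231° cos 231° = 0.9781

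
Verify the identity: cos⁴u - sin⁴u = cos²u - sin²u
LHS = (cos²u - sin²u)(cos²u + sin²u) = (cos²u - sin²u) · 1 = cos²u - sin²u = RHS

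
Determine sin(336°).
sin(336°) = -0.4067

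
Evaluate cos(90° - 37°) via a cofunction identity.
cos(90° - 37°) = sin(37°) = 0.6018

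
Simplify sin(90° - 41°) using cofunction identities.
sin(90° - 41°) = cos(41°)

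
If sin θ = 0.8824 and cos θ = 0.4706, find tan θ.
tan θ = sin θ / cos θ = 1.875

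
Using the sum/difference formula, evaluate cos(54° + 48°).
cos(54° + 48°) = cos 54° cos 48° - sin 54° sin 48° = -0.2079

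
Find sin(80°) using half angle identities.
sin(80°) = √((1 - cos 160°)/2) = 0.9848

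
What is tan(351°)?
tan(351°) = -0.1584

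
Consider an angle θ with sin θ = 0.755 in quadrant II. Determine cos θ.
cos θ = ±√(1 - sin²θ) = -0.6557 (negative in QII)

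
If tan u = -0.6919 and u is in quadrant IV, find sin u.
sin u = -0.569 (using tan²u + 1 = sec²u)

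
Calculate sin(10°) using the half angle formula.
sin(10°) = √((1 - cos 20°)/2) = 0.1736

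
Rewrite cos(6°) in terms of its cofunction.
cos(6°) = sin(90° - 6°) = sin(84°)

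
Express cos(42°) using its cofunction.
cos(42°) = sin(90° - 42°) = sin(48°)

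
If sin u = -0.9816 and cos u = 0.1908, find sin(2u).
sin(2u) = 2 sin u cos u = -0.3746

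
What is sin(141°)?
sin(141°) = 0.6293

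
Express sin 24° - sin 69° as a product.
sin 24° - sin 69° = 2 cos(46.5°) sin(-22.5°)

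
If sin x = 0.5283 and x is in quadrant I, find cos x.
cos x = 0.8491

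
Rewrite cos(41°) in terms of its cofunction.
cos(41°) = sin(90° - 41°) = sin(49°)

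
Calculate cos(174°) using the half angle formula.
cos(174°) = -√((1 + cos 348°)/2) = -0.9945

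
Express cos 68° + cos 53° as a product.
cos 68° + cos 53° = 2 cos(60.5°) cos(7.5°)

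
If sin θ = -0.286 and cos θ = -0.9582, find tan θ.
tan θ = sin θ / cos θ = 0.2985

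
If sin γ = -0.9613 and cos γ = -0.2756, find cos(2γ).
cos(2γ) = cos²γ - sin²γ = -0.8481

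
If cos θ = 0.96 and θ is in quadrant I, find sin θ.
sin θ = 0.28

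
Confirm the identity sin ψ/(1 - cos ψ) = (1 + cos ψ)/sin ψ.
LHS = sin ψ(1 + cos ψ) / ((1 - cos ψ)(1 + cos ψ)) = sin ψ(1 + cos ψ) / (1 - cos²ψ) = sin ψ(1 + cos ψ) / sin²ψ = (1 + cos ψ)/sin ψ = RHS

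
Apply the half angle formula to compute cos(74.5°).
cos(74.5°) = √((1 + cos 149°)/2) = 0.2672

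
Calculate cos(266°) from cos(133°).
cos(266°) = cos²133° - sin²133° = -0.06976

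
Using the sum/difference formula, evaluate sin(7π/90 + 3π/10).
sin(7π/90 + 3π/10) = sin 7π/90 cos 3π/10 + cos 7π/90 sin 3π/10 = 0.9272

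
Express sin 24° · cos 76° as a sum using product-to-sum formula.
sin 24° cos 76° = (1/2)[sin(24°+76°) + sin(24°-76°)]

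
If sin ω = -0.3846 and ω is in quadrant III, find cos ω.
cos ω = -0.9231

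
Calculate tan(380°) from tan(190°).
tan(380°) = 2 tan 190° / (1 - tan²190°) = 0.364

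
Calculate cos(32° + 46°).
cos(32° + 46°) = cos 32° cos 46° - sin 32° sin 46° = 0.2079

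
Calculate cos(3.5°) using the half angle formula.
cos(3.5°) = √((1 + cos 7°)/2) = 0.9981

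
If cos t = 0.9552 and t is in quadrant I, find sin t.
sin t = 0.296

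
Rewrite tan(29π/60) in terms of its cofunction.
tan(29π/60) = cot(π/2 - 29π/60) = cot(π/60)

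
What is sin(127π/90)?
sin(127π/90) = -0.9613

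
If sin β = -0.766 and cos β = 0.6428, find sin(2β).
sin(2β) = 2 sin β cos β = -0.9848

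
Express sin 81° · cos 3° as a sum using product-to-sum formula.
sin 81° cos 3° = (1/2)[sin(81°+3°) + sin(81°-3°)]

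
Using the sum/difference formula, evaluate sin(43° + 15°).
sin(43° + 15°) = sin 43° cos 15° + cos 43° sin 15° = 0.848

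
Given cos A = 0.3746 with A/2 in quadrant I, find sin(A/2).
sin(A/2) = ±√((1 - cos A)/2); positive since A/2 ∈ QI, so sin(A/2) = 0.5592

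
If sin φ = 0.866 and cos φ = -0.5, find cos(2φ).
cos(2φ) = cos²φ - sin²φ = -0.5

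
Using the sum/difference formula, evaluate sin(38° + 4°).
sin(38° + 4°) = sin 38° cos 4° + cos 38° sin 4° = 0.6691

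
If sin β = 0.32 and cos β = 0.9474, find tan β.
tan β = sin β / cos β = 0.3378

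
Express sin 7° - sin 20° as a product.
sin 7° - sin 20° = 2 cos(13.5°) sin(-6.5°)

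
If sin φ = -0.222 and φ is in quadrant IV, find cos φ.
cos φ = 0.975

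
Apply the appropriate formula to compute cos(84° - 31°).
cos(84° - 31°) = cos 84° cos 31° + sin 84° sin 31° = 0.6018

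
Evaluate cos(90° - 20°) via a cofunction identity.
cos(90° - 20°) = sin(20°) = 0.342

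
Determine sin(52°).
sin(52°) = 0.788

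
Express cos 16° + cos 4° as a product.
cos 16° + cos 4° = 2 cos(10°) cos(6°)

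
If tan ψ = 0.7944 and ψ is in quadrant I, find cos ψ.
cos ψ = 0.783 (using tan²ψ + 1 = sec²ψ)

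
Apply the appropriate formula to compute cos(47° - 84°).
cos(47° - 84°) = cos 47° cos 84° + sin 47° sin 84° = 0.7986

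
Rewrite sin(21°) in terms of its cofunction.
sin(21°) = cos(90° - 21°) = cos(69°)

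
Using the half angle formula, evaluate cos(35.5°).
cos(35.5°) = √((1 + cos 71°)/2) = 0.8141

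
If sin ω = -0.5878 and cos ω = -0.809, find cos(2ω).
cos(2ω) = cos²ω - sin²ω = 0.309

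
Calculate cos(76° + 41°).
cos(76° + 41°) = cos 76° cos 41° - sin 76° sin 41° = -0.454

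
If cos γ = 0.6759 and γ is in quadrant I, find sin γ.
sin γ = 0.737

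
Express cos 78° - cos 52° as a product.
cos 78° - cos 52° = -2 sin(65°) sin(13°)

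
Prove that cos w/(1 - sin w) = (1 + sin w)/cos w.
RHS = (1 + sin w)(1 - sin w) / (cos w(1 - sin w)) = (1 - sin²w) / (cos w(1 - sin w)) = cos²w / (cos w(1 - sin w)) = cos w/(1 - sin w) = LHS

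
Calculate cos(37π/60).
cos(37π/60) = -0.3584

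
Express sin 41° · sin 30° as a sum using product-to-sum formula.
sin 41° sin 30° = (1/2)[cos(41°-30°) - cos(41°+30°)]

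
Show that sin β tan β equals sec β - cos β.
RHS = 1/cos β - cos β = (1 - cos²β)/cos β = sin²β/cos β = sin β · (sin β/cos β) = sin β tan β = LHS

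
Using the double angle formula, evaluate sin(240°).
sin(240°) = 2 sin 120° cos 120° = -√3/2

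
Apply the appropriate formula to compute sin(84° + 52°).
sin(84° + 52°) = sin 84° cos 52° + cos 84° sin 52° = 0.6947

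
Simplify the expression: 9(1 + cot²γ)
9(1 + cot²γ) = 9(csc²γ) (using Pythagorean identity)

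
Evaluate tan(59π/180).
tan(59π/180) = 1.664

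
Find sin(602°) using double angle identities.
sin(602°) = 2 sin 301° cos 301° = -0.8829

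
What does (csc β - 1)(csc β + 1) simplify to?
(csc β - 1)(csc β + 1) = cot²β (using Diff. of squares)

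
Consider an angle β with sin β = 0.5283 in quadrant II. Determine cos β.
cos β = ±√(1 - sin²β) = -0.8491 (negative in QII)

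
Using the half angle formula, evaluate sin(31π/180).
sin(31π/180) = √((1 - cos 31π/90)/2) = 0.515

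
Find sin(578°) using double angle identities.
sin(578°) = 2 sin 289° cos 289° = -0.6157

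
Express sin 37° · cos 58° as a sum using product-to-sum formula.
sin 37° cos 58° = (1/2)[sin(37°+58°) + sin(37°-58°)]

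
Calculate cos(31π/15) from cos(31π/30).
cos(31π/15) = cos²31π/30 - sin²31π/30 = 0.9781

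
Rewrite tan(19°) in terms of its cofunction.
tan(19°) = cot(90° - 19°) = cot(71°)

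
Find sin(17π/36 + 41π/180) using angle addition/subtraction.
sin(17π/36 + 41π/180) = sin 17π/36 cos 41π/180 + cos 17π/36 sin 41π/180 = 0.809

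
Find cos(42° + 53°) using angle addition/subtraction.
cos(42° + 53°) = cos 42° cos 53° - sin 42° sin 53° = -0.08716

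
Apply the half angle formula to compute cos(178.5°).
cos(178.5°) = -√((1 + cos 357°)/2) = -0.9997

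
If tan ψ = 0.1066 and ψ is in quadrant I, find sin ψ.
sin ψ = 0.106 (using tan²ψ + 1 = sec²ψ)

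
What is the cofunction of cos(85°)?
cos(85°) = sin(90° - 85°) = sin(5°)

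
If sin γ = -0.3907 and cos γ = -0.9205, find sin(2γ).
sin(2γ) = 2 sin γ cos γ = 0.7193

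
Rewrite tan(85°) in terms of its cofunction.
tan(85°) = cot(90° - 85°) = cot(5°)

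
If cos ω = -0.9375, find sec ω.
sec ω = 1/cos ω = -1.067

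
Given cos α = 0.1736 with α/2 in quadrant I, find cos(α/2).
cos(α/2) = ±√((1 + cos α)/2); positive since α/2 ∈ QI, so cos(α/2) = 0.766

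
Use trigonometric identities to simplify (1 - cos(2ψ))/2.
(1 - cos(2ψ))/2 = sin²ψ (using Power reduction)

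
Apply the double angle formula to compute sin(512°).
sin(512°) = 2 sin 256° cos 256° = 0.4695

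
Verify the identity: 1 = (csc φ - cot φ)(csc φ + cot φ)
RHS = csc²φ - cot²φ = (1 + cot²φ) - cot²φ = 1 = LHS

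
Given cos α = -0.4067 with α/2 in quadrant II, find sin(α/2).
sin(α/2) = ±√((1 - cos α)/2); positive since α/2 ∈ QII, so sin(α/2) = 0.8387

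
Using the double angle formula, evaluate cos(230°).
cos(230°) = cos²115° - sin²115° = -0.6428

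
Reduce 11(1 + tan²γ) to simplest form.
11(1 + tan²γ) = 11(sec²γ) (using Pythagorean identity)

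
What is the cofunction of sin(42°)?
sin(42°) = cos(90° - 42°) = cos(48°)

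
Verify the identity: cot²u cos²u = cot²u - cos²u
RHS = cos²u/sin²u - cos²u = cos²u(1/sin²u - 1) = cos²u · (1 - sin²u)/sin²u = cos²u · cos²u/sin²u = cos²u · cot²u = LHS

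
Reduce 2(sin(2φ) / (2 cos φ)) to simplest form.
2(sin(2φ) / (2 cos φ)) = 2(sin φ) (using Double angle)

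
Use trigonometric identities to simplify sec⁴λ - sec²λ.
sec⁴λ - sec²λ = tan⁴λ + tan²λ (using Pythagorean)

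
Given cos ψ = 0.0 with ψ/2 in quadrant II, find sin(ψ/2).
sin(ψ/2) = ±√((1 - cos ψ)/2); positive since ψ/2 ∈ QII, so sin(ψ/2) = √2/2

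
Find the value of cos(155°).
cos(155°) = -0.9063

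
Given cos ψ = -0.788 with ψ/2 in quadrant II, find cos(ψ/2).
cos(ψ/2) = ±√((1 + cos ψ)/2); negative since ψ/2 ∈ QII, so cos(ψ/2) = -0.3256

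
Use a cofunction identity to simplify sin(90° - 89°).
sin(90° - 89°) = cos(89°)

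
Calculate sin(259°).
sin(259°) = -0.9816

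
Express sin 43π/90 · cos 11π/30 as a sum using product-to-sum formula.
sin 43π/90 cos 11π/30 = (1/2)[sin(43π/90+11π/30) + sin(43π/90-11π/30)]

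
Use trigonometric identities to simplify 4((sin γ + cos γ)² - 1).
4((sin γ + cos γ)² - 1) = 4(sin(2γ)) (using Pythagorean + double angle)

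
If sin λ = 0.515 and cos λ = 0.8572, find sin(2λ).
sin(2λ) = 2 sin λ cos λ = 0.8829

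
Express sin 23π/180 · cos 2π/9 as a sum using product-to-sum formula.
sin 23π/180 cos 2π/9 = (1/2)[sin(23π/180+2π/9) + sin(23π/180-2π/9)]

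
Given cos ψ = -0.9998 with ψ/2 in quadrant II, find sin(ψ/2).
sin(ψ/2) = ±√((1 - cos ψ)/2); positive since ψ/2 ∈ QII, so sin(ψ/2) = 0.9999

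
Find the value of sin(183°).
sin(183°) = -0.05234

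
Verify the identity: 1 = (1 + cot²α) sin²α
RHS = csc²α · sin²α = (1/sin²α) · sin²α = 1 = LHS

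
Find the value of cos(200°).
cos(200°) = -0.9397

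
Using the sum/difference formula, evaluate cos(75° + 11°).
cos(75° + 11°) = cos 75° cos 11° - sin 75° sin 11° = 0.06976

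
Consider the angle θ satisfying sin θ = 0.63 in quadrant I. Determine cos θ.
cos θ = √(1 - sin²θ) = 0.7766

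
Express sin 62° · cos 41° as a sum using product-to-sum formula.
sin 62° cos 41° = (1/2)[sin(62°+41°) + sin(62°-41°)]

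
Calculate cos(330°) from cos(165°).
cos(330°) = 2cos²165° - 1 = √3/2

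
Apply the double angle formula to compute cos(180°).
cos(180°) = cos²90° - sin²90° = -1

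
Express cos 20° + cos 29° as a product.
cos 20° + cos 29° = 2 cos(24.5°) cos(-4.5°)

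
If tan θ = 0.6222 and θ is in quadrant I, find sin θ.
sin θ = 0.5283 (using tan²θ + 1 = sec²θ)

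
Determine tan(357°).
tan(357°) = -0.05241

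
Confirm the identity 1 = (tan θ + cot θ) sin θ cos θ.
RHS = (sin θ/cos θ + cos θ/sin θ) sin θ cos θ = ((sin²θ + cos²θ)/(sin θ cos θ)) · sin θ cos θ = sin²θ + cos²θ = 1 = LHS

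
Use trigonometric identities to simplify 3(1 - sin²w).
3(1 - sin²w) = 3(cos²w) (using Pythagorean identity)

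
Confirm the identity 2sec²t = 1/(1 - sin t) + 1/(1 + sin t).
RHS = [(1 + sin t) + (1 - sin t)] / [(1 - sin t)(1 + sin t)] = 2/(1 - sin²t) = 2/cos²t = 2sec²t = LHS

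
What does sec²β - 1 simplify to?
sec²β - 1 = tan²β (using Pythagorean identity)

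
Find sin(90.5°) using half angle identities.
sin(90.5°) = √((1 - cos 181°)/2) = 1.0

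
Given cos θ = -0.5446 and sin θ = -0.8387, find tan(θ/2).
tan(θ/2) = sin θ / (1 + cos θ) = -1.842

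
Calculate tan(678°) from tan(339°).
tan(678°) = 2 tan 339° / (1 - tan²339°) = -0.9004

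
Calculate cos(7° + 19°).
cos(7° + 19°) = cos 7° cos 19° - sin 7° sin 19° = 0.8988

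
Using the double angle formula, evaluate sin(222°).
sin(222°) = 2 sin 111° cos 111° = -0.6691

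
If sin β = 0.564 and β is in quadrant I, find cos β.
cos β = 0.8258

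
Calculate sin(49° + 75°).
sin(49° + 75°) = sin 49° cos 75° + cos 49° sin 75° = 0.829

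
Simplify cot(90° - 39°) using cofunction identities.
cot(90° - 39°) = tan(39°)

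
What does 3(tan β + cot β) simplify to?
3(tan β + cot β) = 3(sec β csc β) (using Quotient identities)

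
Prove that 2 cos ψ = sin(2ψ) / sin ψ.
RHS = 2 sin ψ cos ψ / sin ψ = 2 cos ψ = LHS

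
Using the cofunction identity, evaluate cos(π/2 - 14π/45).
cos(π/2 - 14π/45) = sin(14π/45) = 0.829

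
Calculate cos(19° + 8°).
cos(19° + 8°) = cos 19° cos 8° - sin 19° sin 8° = 0.891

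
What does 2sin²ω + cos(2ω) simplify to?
2sin²ω + cos(2ω) = 1 (using Double angle)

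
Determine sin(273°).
sin(273°) = -0.9986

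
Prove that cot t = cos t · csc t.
RHS = cos t · (1/sin t) = cos t/sin t = cot t = LHS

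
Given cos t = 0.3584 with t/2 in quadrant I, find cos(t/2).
cos(t/2) = ±√((1 + cos t)/2); positive since t/2 ∈ QI, so cos(t/2) = 0.8241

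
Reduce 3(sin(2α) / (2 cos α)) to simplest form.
3(sin(2α) / (2 cos α)) = 3(sin α) (using Double angle)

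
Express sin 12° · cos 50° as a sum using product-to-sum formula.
sin 12° cos 50° = (1/2)[sin(12°+50°) + sin(12°-50°)]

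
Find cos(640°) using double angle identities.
cos(640°) = cos²320° - sin²320° = 0.1736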